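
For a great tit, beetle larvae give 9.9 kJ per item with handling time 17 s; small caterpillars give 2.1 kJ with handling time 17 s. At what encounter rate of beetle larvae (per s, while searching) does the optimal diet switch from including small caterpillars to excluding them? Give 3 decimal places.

0.016 per s

Drop small caterpillars once their profitability E₂/h₂ falls below the rate achievable on beetle larvae alone: E₂/h₂ = λE₁/(1 + λh₁).
Solve for λ: λE₁h₂ = E₂(1 + λh₁) → λ(E₁h₂ − E₂h₁) = E₂ → λ = E₂/(E₁h₂ − E₂h₁).
λ = 2.1/(9.9×17 − 2.1×17) = 2.1/132.6 = 0.01584 per s.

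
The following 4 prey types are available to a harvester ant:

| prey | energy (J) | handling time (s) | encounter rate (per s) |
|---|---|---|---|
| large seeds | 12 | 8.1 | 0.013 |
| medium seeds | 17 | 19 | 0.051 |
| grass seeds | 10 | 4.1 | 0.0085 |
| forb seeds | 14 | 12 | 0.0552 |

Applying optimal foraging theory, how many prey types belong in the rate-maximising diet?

E/h in descending order: grass seeds 2.44, large seeds 1.48, forb seeds 1.17, medium seeds 0.895 J/s. The optimal diet is the largest prefix of this list for which every included type satisfies E_i/h_i > R on the types above it.
Rate on top 1: 0.08214. large seeds: 1.48 > 0.08214 → include.
Rate on top 2: 0.2114. forb seeds: 1.17 > 0.2114 → include.
Rate on top 3: 0.5624. medium seeds: 0.895 > 0.5624 → include.
Optimal diet: grass seeds, large seeds, forb seeds, medium seeds — 4 of 4 types.

4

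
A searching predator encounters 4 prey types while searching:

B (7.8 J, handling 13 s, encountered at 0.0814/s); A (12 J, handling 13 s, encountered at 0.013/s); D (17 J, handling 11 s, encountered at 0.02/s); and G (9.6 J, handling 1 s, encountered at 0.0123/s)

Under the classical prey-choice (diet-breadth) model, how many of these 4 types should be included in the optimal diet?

4

E/h in descending order: G 9.6, D 1.55, A 0.923, B 0.6 J/s. The optimal diet is the largest prefix of this list for which every included type satisfies E_i/h_i > R on the types above it.
Rate on top 1: 0.1166. D: 1.55 > 0.1166 → include.
Rate on top 2: 0.3717. A: 0.923 > 0.3717 → include.
Rate on top 3: 0.4382. B: 0.6 > 0.4382 → include.
Optimal diet: G, D, A, B — 4 of 4 types.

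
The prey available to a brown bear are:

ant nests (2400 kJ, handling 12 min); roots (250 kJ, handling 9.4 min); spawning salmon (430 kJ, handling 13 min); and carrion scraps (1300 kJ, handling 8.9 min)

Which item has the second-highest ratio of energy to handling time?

carrion scraps

Profitability E/h (kJ/min): ant nests = 2400/12 = 200, roots = 250/9.4 = 26.6, spawning salmon = 430/13 = 33.1, carrion scraps = 1300/8.9 = 146.
Ranked: ant nests > carrion scraps > spawning salmon > roots.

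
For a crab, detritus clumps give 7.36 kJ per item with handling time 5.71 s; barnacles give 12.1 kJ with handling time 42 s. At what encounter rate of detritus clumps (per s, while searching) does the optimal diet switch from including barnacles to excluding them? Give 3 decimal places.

0.050 per s

The zero-one rule: include barnacles iff E₂/h₂ > λE₁/(1+λh₁). Equality gives the switch point.
λE₁h₂ = E₂ + λE₂h₁ ⇒ λ = E₂/(E₁h₂ − E₂h₁) = 12.1/(309.1 − 69.09) = 0.05041 per s.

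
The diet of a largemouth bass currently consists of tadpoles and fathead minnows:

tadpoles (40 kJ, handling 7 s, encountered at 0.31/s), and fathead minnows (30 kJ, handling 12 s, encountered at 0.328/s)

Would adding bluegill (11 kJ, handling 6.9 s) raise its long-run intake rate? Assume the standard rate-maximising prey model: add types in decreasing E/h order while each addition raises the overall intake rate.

Current rate: (0.31×40 + 0.328×30)/(1 + 0.31×7 + 0.328×12) = 3.13 kJ/s.
Profitability of bluegill: 11/6.9 = 1.594 kJ/s.
Since 1.594 < R, time spent handling bluegill is better spent searching.

No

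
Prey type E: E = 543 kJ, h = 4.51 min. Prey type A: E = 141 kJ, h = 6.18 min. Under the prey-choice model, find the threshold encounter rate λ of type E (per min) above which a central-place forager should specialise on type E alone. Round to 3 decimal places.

0.052 per min

Drop type A once their profitability E₂/h₂ falls below the rate achievable on type E alone: E₂/h₂ = λE₁/(1 + λh₁).
Solve for λ: λE₁h₂ = E₂(1 + λh₁) → λ(E₁h₂ − E₂h₁) = E₂ → λ = E₂/(E₁h₂ − E₂h₁).
λ = 141/(543×6.18 − 141×4.51) = 141/2720 = 0.05184 per min.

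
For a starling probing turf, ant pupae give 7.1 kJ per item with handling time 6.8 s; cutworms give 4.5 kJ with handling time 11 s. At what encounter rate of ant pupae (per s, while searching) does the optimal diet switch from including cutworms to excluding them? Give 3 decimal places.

0.095 per s

The zero-one rule: include cutworms iff E₂/h₂ > λE₁/(1+λh₁). Equality gives the switch point.
λE₁h₂ = E₂ + λE₂h₁ ⇒ λ = E₂/(E₁h₂ − E₂h₁) = 4.5/(78.1 − 30.6) = 0.09474 per s.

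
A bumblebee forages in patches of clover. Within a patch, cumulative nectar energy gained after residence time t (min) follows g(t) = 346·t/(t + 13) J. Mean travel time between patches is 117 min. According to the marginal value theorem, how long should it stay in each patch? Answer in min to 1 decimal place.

Optimal t* satisfies g'(t*) = g(t*)/(T + t*).
g'(t) = 346·13/(t + 13)². Setting 346·13/(t+13)² = 346t/[(t+13)(117+t)] gives 13(117+t) = t(t+13), so t² = 13×117 = 1521.
t* = √1521 = 39 min.

39.0 min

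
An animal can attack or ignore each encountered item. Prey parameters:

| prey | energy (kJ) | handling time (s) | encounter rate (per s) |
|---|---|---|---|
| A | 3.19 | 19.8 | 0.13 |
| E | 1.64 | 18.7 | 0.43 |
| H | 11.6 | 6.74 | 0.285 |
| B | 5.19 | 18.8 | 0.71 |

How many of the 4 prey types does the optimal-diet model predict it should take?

1

Rank by E/h (kJ/s): H 1.72, B 0.276, A 0.161, E 0.0877. Include each in turn until the next type's E/h falls below the running intake rate.
Rate on top 1: 1.132. B: 0.276 < 1.132 → exclude; stop.
Optimal diet: H — 1 of 4 types.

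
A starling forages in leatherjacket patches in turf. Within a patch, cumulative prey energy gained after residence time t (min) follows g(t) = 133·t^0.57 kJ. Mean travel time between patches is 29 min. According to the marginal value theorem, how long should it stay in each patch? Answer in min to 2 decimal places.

Optimal t* satisfies g'(t*) = g(t*)/(T + t*).
g'(t) = 0.57·133·t^-0.43. Setting 0.57·133·t^-0.43 = 133·t^0.57/(29+t) gives 0.57(29+t) = t, so 0.43·t = 0.57×29.
t* = 0.57×29/0.43 = 38.44 min.

38.44 min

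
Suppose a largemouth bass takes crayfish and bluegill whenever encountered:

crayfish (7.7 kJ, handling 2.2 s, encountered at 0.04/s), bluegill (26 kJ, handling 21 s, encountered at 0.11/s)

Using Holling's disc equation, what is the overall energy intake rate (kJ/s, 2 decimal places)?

0.93 kJ/s

R = Σλ_iE_i / (1 + Σλ_ih_i)
Numerator: 0.04×7.7 + 0.11×26 = 3.168
Denominator: 1 + 0.04×2.2 + 0.11×21 = 3.398
R = 3.168/3.398 = 0.9323 kJ/s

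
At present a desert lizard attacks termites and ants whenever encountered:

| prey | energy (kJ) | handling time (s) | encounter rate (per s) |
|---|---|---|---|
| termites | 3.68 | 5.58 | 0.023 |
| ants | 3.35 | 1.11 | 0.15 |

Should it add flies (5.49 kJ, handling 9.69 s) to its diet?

On termites and ants alone, R = ΣλE/(1+Σλh) = 0.5871/1.295 = 0.4534 kJ/s.
flies: E/h = 5.49/9.69 = 0.5666 kJ/s.
Since 0.5666 > R, including flies increases the long-run rate.

Yes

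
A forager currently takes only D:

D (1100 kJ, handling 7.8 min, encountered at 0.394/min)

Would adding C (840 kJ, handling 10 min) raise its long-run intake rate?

No

Intake rate on the current diet: R = (0.394×1100) / (1 + 0.394×7.8) = 433.4/4.073 = 106.4 kJ/min.
Profitability of C: 840/10 = 84 kJ/min.
Since 84 < R, time spent handling C is better spent searching.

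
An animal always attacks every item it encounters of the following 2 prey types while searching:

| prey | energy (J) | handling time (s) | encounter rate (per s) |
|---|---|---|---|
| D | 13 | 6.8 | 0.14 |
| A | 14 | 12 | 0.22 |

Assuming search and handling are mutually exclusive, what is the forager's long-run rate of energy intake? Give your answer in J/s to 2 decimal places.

1.07 J/s

Energy encountered per unit search time: 0.14×13 + 0.22×14 = 4.9 J/s.
Handling time per unit search time: 0.14×6.8 + 0.22×12 = 3.592.
Rate = 4.9/(1 + 3.592) = 1.067 J/s.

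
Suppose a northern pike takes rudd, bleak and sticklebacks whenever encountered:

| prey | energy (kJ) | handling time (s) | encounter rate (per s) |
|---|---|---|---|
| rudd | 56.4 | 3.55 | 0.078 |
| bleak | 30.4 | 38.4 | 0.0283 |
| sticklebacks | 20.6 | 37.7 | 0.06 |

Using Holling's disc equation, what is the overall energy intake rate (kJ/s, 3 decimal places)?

1.404 kJ/s

R = (0.078×56.4 + 0.0283×30.4 + 0.06×20.6) / (1 + 0.078×3.55 + 0.0283×38.4 + 0.06×37.7) = 6.496/4.626 = 1.404 kJ/s.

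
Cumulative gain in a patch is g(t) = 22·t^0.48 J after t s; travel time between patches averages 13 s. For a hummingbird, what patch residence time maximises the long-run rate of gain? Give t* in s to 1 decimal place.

By the marginal value theorem, leave when the instantaneous gain rate g'(t) equals the habitat-wide average g(t)/(T + t).
g'(t) = 0.48·22·t^-0.52. Setting 0.48·22·t^-0.52 = 22·t^0.48/(13+t) gives 0.48(13+t) = t, so 0.52·t = 0.48×13.
t* = 0.48×13/0.52 = 12 s.

12.0 s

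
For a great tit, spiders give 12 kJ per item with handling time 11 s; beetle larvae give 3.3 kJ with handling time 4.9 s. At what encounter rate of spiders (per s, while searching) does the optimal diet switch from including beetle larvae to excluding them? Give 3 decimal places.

The zero-one rule: include beetle larvae iff E₂/h₂ > λE₁/(1+λh₁). Equality gives the switch point.
λE₁h₂ = E₂ + λE₂h₁ ⇒ λ = E₂/(E₁h₂ − E₂h₁) = 3.3/(58.8 − 36.3) = 0.1467 per s.

0.147 per s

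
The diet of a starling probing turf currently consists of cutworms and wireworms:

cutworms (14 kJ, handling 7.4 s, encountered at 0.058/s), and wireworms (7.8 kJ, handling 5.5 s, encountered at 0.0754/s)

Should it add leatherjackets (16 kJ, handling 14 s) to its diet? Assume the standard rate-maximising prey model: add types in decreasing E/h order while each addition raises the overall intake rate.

Yes

Current rate: (0.058×14 + 0.0754×7.8)/(1 + 0.058×7.4 + 0.0754×5.5) = 0.7593 kJ/s.
leatherjackets: E/h = 16/14 = 1.143 kJ/s.
Since 1.143 > R, including leatherjackets increases the long-run rate.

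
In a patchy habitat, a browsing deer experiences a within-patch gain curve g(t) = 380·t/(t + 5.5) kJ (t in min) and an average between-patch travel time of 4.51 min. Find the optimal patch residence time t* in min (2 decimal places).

Optimal t* satisfies g'(t*) = g(t*)/(T + t*).
g'(t) = 380·5.5/(t + 5.5)². Setting 380·5.5/(t+5.5)² = 380t/[(t+5.5)(4.51+t)] gives 5.5(4.51+t) = t(t+5.5), so t² = 5.5×4.51 = 24.8.
t* = √24.8 = 4.98 min.

4.98 min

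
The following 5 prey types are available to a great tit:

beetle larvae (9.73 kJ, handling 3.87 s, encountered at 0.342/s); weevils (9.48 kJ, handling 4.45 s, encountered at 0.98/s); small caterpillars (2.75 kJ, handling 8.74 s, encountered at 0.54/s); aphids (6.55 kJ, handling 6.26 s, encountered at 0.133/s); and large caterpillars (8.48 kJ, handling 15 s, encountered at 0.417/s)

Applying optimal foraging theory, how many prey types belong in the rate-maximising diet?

Rank by E/h (kJ/s): beetle larvae 2.51, weevils 2.13, aphids 1.05, large caterpillars 0.565, small caterpillars 0.315. Include each in turn until the next type's E/h falls below the running intake rate.
Rate on top 1: 1.432. weevils: 2.13 > 1.432 → include.
Rate on top 2: 1.888. aphids: 1.05 < 1.888 → exclude; stop.
Optimal diet: beetle larvae, weevils — 2 of 5 types.

2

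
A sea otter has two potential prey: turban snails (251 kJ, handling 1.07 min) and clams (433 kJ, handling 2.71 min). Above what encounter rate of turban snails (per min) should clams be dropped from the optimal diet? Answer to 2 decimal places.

2.00 per min

The zero-one rule: include clams iff E₂/h₂ > λE₁/(1+λh₁). Equality gives the switch point.
λE₁h₂ = E₂ + λE₂h₁ ⇒ λ = E₂/(E₁h₂ − E₂h₁) = 433/(680.2 − 463.3) = 1.996 per min.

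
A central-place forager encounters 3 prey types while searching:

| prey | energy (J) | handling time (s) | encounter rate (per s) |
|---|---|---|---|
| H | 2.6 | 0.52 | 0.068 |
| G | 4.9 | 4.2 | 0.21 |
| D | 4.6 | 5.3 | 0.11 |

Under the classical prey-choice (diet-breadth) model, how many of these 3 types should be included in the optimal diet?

Profitabilities (E/h, J/s): H 5, G 1.17, D 0.868. Add prey in this order while the next type's profitability exceeds the intake rate on those already taken.
Rate on top 1: 0.1708. G: 1.17 > 0.1708 → include.
Rate on top 2: 0.6289. D: 0.868 > 0.6289 → include.
Optimal diet: H, G, D — 3 of 3 types.

3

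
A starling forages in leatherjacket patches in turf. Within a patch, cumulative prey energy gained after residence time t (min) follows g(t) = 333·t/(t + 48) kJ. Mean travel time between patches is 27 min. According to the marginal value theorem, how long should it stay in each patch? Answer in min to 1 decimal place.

Maximise g(t)/(T+t): set derivative to zero → g'(t)(T+t) = g(t).
g'(t) = 333·48/(t + 48)². Setting 333·48/(t+48)² = 333t/[(t+48)(27+t)] gives 48(27+t) = t(t+48), so t² = 48×27 = 1296.
t* = √1296 = 36 min.

36.0 min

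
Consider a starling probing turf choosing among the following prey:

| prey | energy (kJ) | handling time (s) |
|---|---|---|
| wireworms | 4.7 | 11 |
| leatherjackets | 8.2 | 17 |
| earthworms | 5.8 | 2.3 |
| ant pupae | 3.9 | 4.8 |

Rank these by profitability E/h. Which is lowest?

Profitability E/h (kJ/s): wireworms = 4.7/11 = 0.427, leatherjackets = 8.2/17 = 0.482, earthworms = 5.8/2.3 = 2.52, ant pupae = 3.9/4.8 = 0.812.
Ranked: earthworms > ant pupae > leatherjackets > wireworms.

wireworms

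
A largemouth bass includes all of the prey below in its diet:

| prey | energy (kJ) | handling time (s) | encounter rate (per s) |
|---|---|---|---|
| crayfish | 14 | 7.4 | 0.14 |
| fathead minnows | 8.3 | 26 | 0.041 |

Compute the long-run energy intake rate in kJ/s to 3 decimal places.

Energy encountered per unit search time: 0.14×14 + 0.041×8.3 = 2.3 kJ/s.
Handling time per unit search time: 0.14×7.4 + 0.041×26 = 2.102.
Rate = 2.3/(1 + 2.102) = 0.7416 kJ/s.

0.742 kJ/s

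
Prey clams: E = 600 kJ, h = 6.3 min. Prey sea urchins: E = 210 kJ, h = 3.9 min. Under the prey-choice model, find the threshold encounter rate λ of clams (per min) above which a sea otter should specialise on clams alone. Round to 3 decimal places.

At the threshold, the rate on clams alone equals the profitability of sea urchins: λ·600/(1 + λ·6.3) = 210/3.9 = 53.85.
Rearranging, λ(600 − 53.85×6.3) = 53.85, so λ = 53.85/260.8 = 0.2065 per min.

0.206 per min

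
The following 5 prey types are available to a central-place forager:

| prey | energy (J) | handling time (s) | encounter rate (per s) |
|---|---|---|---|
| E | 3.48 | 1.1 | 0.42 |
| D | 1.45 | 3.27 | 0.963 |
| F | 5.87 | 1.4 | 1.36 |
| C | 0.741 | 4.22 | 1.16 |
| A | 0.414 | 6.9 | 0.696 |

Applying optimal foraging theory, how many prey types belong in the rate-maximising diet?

Profitabilities (E/h, J/s): F 4.19, E 3.16, D 0.443, C 0.176, A 0.06. Add prey in this order while the next type's profitability exceeds the intake rate on those already taken.
Rate on top 1: 2.749. E: 3.16 > 2.749 → include.
Rate on top 2: 2.806. D: 0.443 < 2.806 → exclude; stop.
Optimal diet: F, E — 2 of 5 types.

2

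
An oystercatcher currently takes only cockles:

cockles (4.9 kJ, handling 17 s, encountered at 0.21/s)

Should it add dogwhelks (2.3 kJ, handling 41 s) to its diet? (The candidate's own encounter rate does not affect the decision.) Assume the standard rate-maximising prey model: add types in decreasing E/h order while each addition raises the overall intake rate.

No

Current rate: (0.21×4.9)/(1 + 0.21×17) = 0.2252 kJ/s.
Profitability of dogwhelks: 2.3/41 = 0.0561 kJ/s.
0.0561 < 0.2252, so adding dogwhelks would lower the average — exclude it.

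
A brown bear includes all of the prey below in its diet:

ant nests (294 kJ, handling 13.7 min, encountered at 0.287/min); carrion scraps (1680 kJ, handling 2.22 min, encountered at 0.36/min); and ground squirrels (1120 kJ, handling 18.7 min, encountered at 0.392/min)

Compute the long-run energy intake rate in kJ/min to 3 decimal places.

86.377 kJ/min

R = (0.287×294 + 0.36×1680 + 0.392×1120) / (1 + 0.287×13.7 + 0.36×2.22 + 0.392×18.7) = 1128/13.06 = 86.38 kJ/min.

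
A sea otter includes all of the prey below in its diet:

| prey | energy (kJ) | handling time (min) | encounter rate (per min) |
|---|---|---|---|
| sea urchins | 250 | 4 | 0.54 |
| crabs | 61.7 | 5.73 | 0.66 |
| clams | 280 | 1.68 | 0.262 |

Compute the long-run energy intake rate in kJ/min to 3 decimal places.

33.742 kJ/min

R = Σλ_iE_i / (1 + Σλ_ih_i)
Numerator: 0.54×250 + 0.66×61.7 + 0.262×280 = 249.1
Denominator: 1 + 0.54×4 + 0.66×5.73 + 0.262×1.68 = 7.382
R = 249.1/7.382 = 33.74 kJ/min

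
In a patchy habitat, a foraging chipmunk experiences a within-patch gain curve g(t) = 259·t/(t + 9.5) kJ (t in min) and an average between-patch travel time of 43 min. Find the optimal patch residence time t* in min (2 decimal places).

20.21 min

Optimal t* satisfies g'(t*) = g(t*)/(T + t*).
g'(t) = 259·9.5/(t + 9.5)². Setting 259·9.5/(t+9.5)² = 259t/[(t+9.5)(43+t)] gives 9.5(43+t) = t(t+9.5), so t² = 9.5×43 = 408.5.
t* = √408.5 = 20.21 min.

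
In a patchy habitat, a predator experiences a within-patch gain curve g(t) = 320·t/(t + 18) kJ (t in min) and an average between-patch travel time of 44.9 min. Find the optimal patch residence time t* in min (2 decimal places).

Maximise g(t)/(T+t): set derivative to zero → g'(t)(T+t) = g(t).
g'(t) = 320·18/(t + 18)². Setting 320·18/(t+18)² = 320t/[(t+18)(44.9+t)] gives 18(44.9+t) = t(t+18), so t² = 18×44.9 = 808.2.
t* = √808.2 = 28.43 min.

28.43 min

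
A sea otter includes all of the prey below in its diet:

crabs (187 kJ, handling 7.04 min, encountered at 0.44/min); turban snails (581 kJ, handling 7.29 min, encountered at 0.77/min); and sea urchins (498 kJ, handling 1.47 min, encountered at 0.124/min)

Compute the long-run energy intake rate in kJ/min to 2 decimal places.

Energy encountered per unit search time: 0.44×187 + 0.77×581 + 0.124×498 = 591.4 kJ/min.
Handling time per unit search time: 0.44×7.04 + 0.77×7.29 + 0.124×1.47 = 8.893.
Rate = 591.4/(1 + 8.893) = 59.78 kJ/min.

59.78 kJ/min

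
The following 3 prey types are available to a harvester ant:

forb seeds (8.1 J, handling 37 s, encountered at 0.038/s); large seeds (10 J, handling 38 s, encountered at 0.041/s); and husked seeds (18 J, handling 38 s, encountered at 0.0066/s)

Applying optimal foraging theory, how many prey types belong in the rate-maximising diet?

Rank by E/h (J/s): husked seeds 0.474, large seeds 0.263, forb seeds 0.219. Include each in turn until the next type's E/h falls below the running intake rate.
Rate on top 1: 0.09498. large seeds: 0.263 > 0.09498 → include.
Rate on top 2: 0.1883. forb seeds: 0.219 > 0.1883 → include.
Optimal diet: husked seeds, large seeds, forb seeds — 3 of 3 types.

3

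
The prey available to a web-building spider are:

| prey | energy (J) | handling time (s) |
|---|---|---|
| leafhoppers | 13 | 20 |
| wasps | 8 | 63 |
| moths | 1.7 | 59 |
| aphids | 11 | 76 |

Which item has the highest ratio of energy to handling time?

In descending order of E/h:
leafhoppers: 13/20 = 0.65 J/s
aphids: 11/76 = 0.145 J/s
wasps: 8/63 = 0.127 J/s
moths: 1.7/59 = 0.0288 J/s

leafhoppers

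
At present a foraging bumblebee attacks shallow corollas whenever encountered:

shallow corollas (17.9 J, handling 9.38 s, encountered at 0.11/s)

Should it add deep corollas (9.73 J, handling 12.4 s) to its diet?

No

On shallow corollas alone, R = ΣλE/(1+Σλh) = 1.969/2.032 = 0.9691 J/s.
deep corollas: E/h = 9.73/12.4 = 0.7847 J/s.
Since 0.7847 < R, time spent handling deep corollas is better spent searching.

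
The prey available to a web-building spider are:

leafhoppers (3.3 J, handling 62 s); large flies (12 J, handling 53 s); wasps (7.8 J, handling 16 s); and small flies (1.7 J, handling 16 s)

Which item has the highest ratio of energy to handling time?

wasps

In descending order of E/h:
wasps: 7.8/16 = 0.487 J/s
large flies: 12/53 = 0.226 J/s
small flies: 1.7/16 = 0.106 J/s
leafhoppers: 3.3/62 = 0.0532 J/s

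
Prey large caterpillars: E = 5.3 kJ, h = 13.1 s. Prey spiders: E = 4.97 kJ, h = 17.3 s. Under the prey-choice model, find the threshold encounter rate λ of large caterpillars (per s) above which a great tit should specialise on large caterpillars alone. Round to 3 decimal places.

0.187 per s

At the threshold, the rate on large caterpillars alone equals the profitability of spiders: λ·5.3/(1 + λ·13.1) = 4.97/17.3 = 0.2873.
Rearranging, λ(5.3 − 0.2873×13.1) = 0.2873, so λ = 0.2873/1.537 = 0.187 per s.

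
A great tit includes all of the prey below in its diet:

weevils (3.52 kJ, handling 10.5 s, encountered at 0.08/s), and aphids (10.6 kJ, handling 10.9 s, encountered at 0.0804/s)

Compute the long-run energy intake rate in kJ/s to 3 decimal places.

0.417 kJ/s

R = (0.08×3.52 + 0.0804×10.6) / (1 + 0.08×10.5 + 0.0804×10.9) = 1.134/2.716 = 0.4174 kJ/s.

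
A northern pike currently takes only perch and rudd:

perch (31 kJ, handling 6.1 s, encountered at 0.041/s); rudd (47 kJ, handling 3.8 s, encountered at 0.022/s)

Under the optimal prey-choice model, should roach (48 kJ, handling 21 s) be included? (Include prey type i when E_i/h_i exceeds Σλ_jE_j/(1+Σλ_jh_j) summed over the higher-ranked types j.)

Current rate: (0.041×31 + 0.022×47)/(1 + 0.041×6.1 + 0.022×3.8) = 1.728 kJ/s.
Profitability of roach: 48/21 = 2.286 kJ/s.
2.286 > 1.728, so adding roach raises the average — include it.

Yes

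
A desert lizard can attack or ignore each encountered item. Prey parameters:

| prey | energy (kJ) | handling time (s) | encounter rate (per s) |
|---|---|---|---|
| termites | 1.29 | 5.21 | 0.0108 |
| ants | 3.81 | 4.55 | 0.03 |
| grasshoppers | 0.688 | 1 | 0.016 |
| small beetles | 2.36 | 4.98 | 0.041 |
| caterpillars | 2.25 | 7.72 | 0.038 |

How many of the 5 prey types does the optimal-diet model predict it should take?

5

E/h in descending order: ants 0.837, grasshoppers 0.688, small beetles 0.474, caterpillars 0.291, termites 0.248 kJ/s. The optimal diet is the largest prefix of this list for which every included type satisfies E_i/h_i > R on the types above it.
Rate on top 1: 0.1006. grasshoppers: 0.688 > 0.1006 → include.
Rate on top 2: 0.1087. small beetles: 0.474 > 0.1087 → include.
Rate on top 3: 0.1637. caterpillars: 0.291 > 0.1637 → include.
Rate on top 4: 0.1864. termites: 0.248 > 0.1864 → include.
Optimal diet: ants, grasshoppers, small beetles, caterpillars, termites — 5 of 5 types.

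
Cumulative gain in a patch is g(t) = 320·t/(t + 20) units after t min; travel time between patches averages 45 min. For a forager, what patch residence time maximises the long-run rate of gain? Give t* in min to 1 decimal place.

30.0 min

By the marginal value theorem, leave when the instantaneous gain rate g'(t) equals the habitat-wide average g(t)/(T + t).
g'(t) = 320·20/(t + 20)². Setting 320·20/(t+20)² = 320t/[(t+20)(45+t)] gives 20(45+t) = t(t+20), so t² = 20×45 = 900.
t* = √900 = 30 min.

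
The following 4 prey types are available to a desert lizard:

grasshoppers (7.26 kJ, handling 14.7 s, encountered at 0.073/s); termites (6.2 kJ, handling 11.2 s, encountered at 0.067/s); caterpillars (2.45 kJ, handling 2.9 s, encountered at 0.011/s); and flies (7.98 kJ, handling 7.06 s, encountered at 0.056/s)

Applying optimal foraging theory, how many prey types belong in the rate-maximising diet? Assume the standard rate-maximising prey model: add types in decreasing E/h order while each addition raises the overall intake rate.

Rank by E/h (kJ/s): flies 1.13, caterpillars 0.845, termites 0.554, grasshoppers 0.494. Include each in turn until the next type's E/h falls below the running intake rate.
Rate on top 1: 0.3203. caterpillars: 0.845 > 0.3203 → include.
Rate on top 2: 0.332. termites: 0.554 > 0.332 → include.
Rate on top 3: 0.4083. grasshoppers: 0.494 > 0.4083 → include.
Optimal diet: flies, caterpillars, termites, grasshoppers — 4 of 4 types.

4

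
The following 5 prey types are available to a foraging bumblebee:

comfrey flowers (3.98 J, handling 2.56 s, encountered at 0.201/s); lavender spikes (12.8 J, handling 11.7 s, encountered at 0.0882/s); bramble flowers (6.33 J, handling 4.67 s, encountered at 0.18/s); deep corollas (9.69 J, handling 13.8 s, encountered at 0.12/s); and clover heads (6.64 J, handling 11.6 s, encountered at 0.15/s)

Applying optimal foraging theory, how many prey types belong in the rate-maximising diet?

E/h in descending order: comfrey flowers 1.55, bramble flowers 1.36, lavender spikes 1.09, deep corollas 0.702, clover heads 0.572 J/s. The optimal diet is the largest prefix of this list for which every included type satisfies E_i/h_i > R on the types above it.
Rate on top 1: 0.5282. bramble flowers: 1.36 > 0.5282 → include.
Rate on top 2: 0.8235. lavender spikes: 1.09 > 0.8235 → include.
Rate on top 3: 0.9059. deep corollas: 0.702 < 0.9059 → exclude; stop.
Optimal diet: comfrey flowers, bramble flowers, lavender spikes — 3 of 5 types.

3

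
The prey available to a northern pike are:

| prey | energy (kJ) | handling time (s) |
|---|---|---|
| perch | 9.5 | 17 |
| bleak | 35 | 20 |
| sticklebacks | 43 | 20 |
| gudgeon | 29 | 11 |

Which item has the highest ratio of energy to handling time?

gudgeon

In descending order of E/h:
gudgeon: 29/11 = 2.64 kJ/s
sticklebacks: 43/20 = 2.15 kJ/s
bleak: 35/20 = 1.75 kJ/s
perch: 9.5/17 = 0.559 kJ/s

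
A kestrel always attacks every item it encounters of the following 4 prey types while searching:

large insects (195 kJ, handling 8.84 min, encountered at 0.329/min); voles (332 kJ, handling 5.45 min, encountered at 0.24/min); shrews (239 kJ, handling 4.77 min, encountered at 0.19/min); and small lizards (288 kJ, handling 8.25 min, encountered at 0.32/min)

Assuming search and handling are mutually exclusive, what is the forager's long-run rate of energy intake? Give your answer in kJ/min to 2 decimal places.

R = Σλ_iE_i / (1 + Σλ_ih_i)
Numerator: 0.329×195 + 0.24×332 + 0.19×239 + 0.32×288 = 281.4
Denominator: 1 + 0.329×8.84 + 0.24×5.45 + 0.19×4.77 + 0.32×8.25 = 8.763
R = 281.4/8.763 = 32.11 kJ/min

32.11 kJ/min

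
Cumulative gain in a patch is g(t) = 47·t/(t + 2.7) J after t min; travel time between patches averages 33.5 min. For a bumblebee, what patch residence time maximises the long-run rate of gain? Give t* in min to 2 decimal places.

9.51 min

Optimal t* satisfies g'(t*) = g(t*)/(T + t*).
g'(t) = 47·2.7/(t + 2.7)². Setting 47·2.7/(t+2.7)² = 47t/[(t+2.7)(33.5+t)] gives 2.7(33.5+t) = t(t+2.7), so t² = 2.7×33.5 = 90.45.
t* = √90.45 = 9.511 min.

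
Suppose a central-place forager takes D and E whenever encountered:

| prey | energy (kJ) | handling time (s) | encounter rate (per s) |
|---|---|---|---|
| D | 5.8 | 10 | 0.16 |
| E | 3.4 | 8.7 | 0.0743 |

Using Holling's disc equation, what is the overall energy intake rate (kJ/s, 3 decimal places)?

0.364 kJ/s

R = Σλ_iE_i / (1 + Σλ_ih_i)
Numerator: 0.16×5.8 + 0.0743×3.4 = 1.181
Denominator: 1 + 0.16×10 + 0.0743×8.7 = 3.246
R = 1.181/3.246 = 0.3637 kJ/s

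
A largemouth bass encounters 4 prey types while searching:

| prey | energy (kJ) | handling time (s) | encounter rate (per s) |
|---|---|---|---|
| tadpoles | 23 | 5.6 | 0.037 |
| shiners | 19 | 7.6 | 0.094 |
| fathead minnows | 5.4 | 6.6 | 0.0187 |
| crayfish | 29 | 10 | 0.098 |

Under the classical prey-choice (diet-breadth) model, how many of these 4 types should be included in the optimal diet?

E/h in descending order: tadpoles 4.11, crayfish 2.9, shiners 2.5, fathead minnows 0.818 kJ/s. The optimal diet is the largest prefix of this list for which every included type satisfies E_i/h_i > R on the types above it.
Rate on top 1: 0.7049. crayfish: 2.9 > 0.7049 → include.
Rate on top 2: 1.688. shiners: 2.5 > 1.688 → include.
Rate on top 3: 1.888. fathead minnows: 0.818 < 1.888 → exclude; stop.
Optimal diet: tadpoles, crayfish, shiners — 3 of 4 types.

3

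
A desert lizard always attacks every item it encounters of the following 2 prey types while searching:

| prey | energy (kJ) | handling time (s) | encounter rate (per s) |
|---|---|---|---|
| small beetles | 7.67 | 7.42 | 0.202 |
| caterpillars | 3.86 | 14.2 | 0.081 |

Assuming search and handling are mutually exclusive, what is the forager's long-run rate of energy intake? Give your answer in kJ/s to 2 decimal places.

0.51 kJ/s

Energy encountered per unit search time: 0.202×7.67 + 0.081×3.86 = 1.862 kJ/s.
Handling time per unit search time: 0.202×7.42 + 0.081×14.2 = 2.649.
Rate = 1.862/(1 + 2.649) = 0.5103 kJ/s.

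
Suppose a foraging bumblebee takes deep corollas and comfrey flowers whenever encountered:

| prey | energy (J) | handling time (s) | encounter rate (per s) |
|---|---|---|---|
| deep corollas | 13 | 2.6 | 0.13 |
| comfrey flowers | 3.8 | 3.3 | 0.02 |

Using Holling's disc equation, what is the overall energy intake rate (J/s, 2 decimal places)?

1.26 J/s

R = Σλ_iE_i / (1 + Σλ_ih_i)
Numerator: 0.13×13 + 0.02×3.8 = 1.766
Denominator: 1 + 0.13×2.6 + 0.02×3.3 = 1.404
R = 1.766/1.404 = 1.258 J/s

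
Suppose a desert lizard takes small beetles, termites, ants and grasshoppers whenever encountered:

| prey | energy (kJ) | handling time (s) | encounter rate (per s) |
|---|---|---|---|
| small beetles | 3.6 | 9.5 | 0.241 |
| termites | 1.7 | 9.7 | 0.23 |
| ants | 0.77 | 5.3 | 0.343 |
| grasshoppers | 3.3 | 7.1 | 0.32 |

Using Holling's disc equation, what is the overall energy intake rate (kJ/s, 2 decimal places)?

0.27 kJ/s

R = Σλ_iE_i / (1 + Σλ_ih_i)
Numerator: 0.241×3.6 + 0.23×1.7 + 0.343×0.77 + 0.32×3.3 = 2.579
Denominator: 1 + 0.241×9.5 + 0.23×9.7 + 0.343×5.3 + 0.32×7.1 = 9.61
R = 2.579/9.61 = 0.2683 kJ/s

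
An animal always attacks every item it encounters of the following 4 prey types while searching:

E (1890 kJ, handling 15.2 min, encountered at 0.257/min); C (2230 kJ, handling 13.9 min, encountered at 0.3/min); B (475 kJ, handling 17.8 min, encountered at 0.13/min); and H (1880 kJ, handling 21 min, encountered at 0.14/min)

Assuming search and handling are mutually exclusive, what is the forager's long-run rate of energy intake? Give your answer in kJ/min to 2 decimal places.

103.25 kJ/min

R = (0.257×1890 + 0.3×2230 + 0.13×475 + 0.14×1880) / (1 + 0.257×15.2 + 0.3×13.9 + 0.13×17.8 + 0.14×21) = 1480/14.33 = 103.3 kJ/min.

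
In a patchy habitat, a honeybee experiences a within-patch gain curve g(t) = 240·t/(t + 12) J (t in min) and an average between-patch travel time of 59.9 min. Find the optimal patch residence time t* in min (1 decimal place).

26.8 min

Optimal t* satisfies g'(t*) = g(t*)/(T + t*).
g'(t) = 240·12/(t + 12)². Setting 240·12/(t+12)² = 240t/[(t+12)(59.9+t)] gives 12(59.9+t) = t(t+12), so t² = 12×59.9 = 718.8.
t* = √718.8 = 26.81 min.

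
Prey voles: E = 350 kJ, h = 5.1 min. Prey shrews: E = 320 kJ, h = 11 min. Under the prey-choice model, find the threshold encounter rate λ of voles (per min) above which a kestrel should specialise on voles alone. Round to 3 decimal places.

0.144 per min

Drop shrews once their profitability E₂/h₂ falls below the rate achievable on voles alone: E₂/h₂ = λE₁/(1 + λh₁).
Solve for λ: λE₁h₂ = E₂(1 + λh₁) → λ(E₁h₂ − E₂h₁) = E₂ → λ = E₂/(E₁h₂ − E₂h₁).
λ = 320/(350×11 − 320×5.1) = 320/2218 = 0.1443 per min.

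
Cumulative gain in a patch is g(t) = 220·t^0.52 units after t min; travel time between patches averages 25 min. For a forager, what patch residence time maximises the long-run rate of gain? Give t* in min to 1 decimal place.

27.1 min

Optimal t* satisfies g'(t*) = g(t*)/(T + t*).
g'(t) = 0.52·220·t^-0.48. Setting 0.52·220·t^-0.48 = 220·t^0.52/(25+t) gives 0.52(25+t) = t, so 0.48·t = 0.52×25.
t* = 0.52×25/0.48 = 27.08 min.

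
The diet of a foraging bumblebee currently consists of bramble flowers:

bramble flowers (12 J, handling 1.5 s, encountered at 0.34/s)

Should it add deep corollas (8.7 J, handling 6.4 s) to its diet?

Current rate: (0.34×12)/(1 + 0.34×1.5) = 2.702 J/s.
Profitability of deep corollas: 8.7/6.4 = 1.359 J/s.
Since 1.359 < R, time spent handling deep corollas is better spent searching.

No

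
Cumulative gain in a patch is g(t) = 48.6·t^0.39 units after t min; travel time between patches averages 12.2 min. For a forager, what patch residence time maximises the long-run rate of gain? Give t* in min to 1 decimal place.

By the marginal value theorem, leave when the instantaneous gain rate g'(t) equals the habitat-wide average g(t)/(T + t).
g'(t) = 0.39·48.6·t^-0.61. Setting 0.39·48.6·t^-0.61 = 48.6·t^0.39/(12.2+t) gives 0.39(12.2+t) = t, so 0.61·t = 0.39×12.2.
t* = 0.39×12.2/0.61 = 7.8 min.

7.8 min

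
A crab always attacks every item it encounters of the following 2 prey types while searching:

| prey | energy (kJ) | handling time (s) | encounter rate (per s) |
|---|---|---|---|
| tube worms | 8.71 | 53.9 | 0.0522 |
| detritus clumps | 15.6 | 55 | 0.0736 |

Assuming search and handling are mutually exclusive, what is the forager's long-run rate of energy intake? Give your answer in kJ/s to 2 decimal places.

0.20 kJ/s

R = Σλ_iE_i / (1 + Σλ_ih_i)
Numerator: 0.0522×8.71 + 0.0736×15.6 = 1.603
Denominator: 1 + 0.0522×53.9 + 0.0736×55 = 7.862
R = 1.603/7.862 = 0.2039 kJ/s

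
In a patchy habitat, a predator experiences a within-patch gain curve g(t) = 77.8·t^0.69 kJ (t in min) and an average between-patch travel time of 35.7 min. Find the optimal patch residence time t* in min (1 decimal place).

79.5 min

Maximise g(t)/(T+t): set derivative to zero → g'(t)(T+t) = g(t).
g'(t) = 0.69·77.8·t^-0.31. Setting 0.69·77.8·t^-0.31 = 77.8·t^0.69/(35.7+t) gives 0.69(35.7+t) = t, so 0.31·t = 0.69×35.7.
t* = 0.69×35.7/0.31 = 79.46 min.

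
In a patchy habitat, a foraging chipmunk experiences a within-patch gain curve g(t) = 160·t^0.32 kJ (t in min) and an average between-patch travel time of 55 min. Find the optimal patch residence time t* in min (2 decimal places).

25.88 min

Maximise g(t)/(T+t): set derivative to zero → g'(t)(T+t) = g(t).
g'(t) = 0.32·160·t^-0.68. Setting 0.32·160·t^-0.68 = 160·t^0.32/(55+t) gives 0.32(55+t) = t, so 0.68·t = 0.32×55.
t* = 0.32×55/0.68 = 25.88 min.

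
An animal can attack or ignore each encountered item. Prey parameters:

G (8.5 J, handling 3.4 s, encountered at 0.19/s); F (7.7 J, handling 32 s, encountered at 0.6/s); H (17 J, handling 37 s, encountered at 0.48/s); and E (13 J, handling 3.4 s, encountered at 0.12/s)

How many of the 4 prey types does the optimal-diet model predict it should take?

Rank by E/h (J/s): E 3.82, G 2.5, H 0.459, F 0.241. Include each in turn until the next type's E/h falls below the running intake rate.
Rate on top 1: 1.108. G: 2.5 > 1.108 → include.
Rate on top 2: 1.546. H: 0.459 < 1.546 → exclude; stop.
Optimal diet: E, G — 2 of 4 types.

2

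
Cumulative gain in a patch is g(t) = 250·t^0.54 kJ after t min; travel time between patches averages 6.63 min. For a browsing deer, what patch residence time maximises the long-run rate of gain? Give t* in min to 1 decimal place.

Maximise g(t)/(T+t): set derivative to zero → g'(t)(T+t) = g(t).
g'(t) = 0.54·250·t^-0.46. Setting 0.54·250·t^-0.46 = 250·t^0.54/(6.63+t) gives 0.54(6.63+t) = t, so 0.46·t = 0.54×6.63.
t* = 0.54×6.63/0.46 = 7.783 min.

7.8 min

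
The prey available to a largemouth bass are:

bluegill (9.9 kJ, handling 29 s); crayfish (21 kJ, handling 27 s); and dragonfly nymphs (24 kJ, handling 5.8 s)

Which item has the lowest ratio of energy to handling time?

bluegill

Profitability E/h (kJ/s): bluegill = 9.9/29 = 0.341, crayfish = 21/27 = 0.778, dragonfly nymphs = 24/5.8 = 4.14.
Ranked: dragonfly nymphs > crayfish > bluegill.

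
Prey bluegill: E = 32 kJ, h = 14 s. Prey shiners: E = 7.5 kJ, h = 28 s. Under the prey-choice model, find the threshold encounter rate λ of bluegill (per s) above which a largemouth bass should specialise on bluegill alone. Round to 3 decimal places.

0.009 per s

The zero-one rule: include shiners iff E₂/h₂ > λE₁/(1+λh₁). Equality gives the switch point.
λE₁h₂ = E₂ + λE₂h₁ ⇒ λ = E₂/(E₁h₂ − E₂h₁) = 7.5/(896 − 105) = 0.009482 per s.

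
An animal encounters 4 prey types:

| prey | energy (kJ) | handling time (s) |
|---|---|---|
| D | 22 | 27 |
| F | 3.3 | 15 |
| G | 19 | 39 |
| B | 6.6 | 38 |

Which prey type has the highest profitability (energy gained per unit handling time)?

D

In descending order of E/h:
D: 22/27 = 0.815 kJ/s
G: 19/39 = 0.487 kJ/s
F: 3.3/15 = 0.22 kJ/s
B: 6.6/38 = 0.174 kJ/s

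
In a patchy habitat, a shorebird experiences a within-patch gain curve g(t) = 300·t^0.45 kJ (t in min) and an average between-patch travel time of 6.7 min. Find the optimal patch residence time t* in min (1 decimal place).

5.5 min

By the marginal value theorem, leave when the instantaneous gain rate g'(t) equals the habitat-wide average g(t)/(T + t).
g'(t) = 0.45·300·t^-0.55. Setting 0.45·300·t^-0.55 = 300·t^0.45/(6.7+t) gives 0.45(6.7+t) = t, so 0.55·t = 0.45×6.7.
t* = 0.45×6.7/0.55 = 5.482 min.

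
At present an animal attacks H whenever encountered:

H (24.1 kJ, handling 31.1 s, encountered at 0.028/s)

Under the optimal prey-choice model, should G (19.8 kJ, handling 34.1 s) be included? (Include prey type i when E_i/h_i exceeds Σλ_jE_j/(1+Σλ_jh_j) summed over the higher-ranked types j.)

Yes

On H alone, R = ΣλE/(1+Σλh) = 0.6748/1.871 = 0.3607 kJ/s.
G: E/h = 19.8/34.1 = 0.5806 kJ/s.
0.5806 > 0.3607, so adding G raises the average — include it.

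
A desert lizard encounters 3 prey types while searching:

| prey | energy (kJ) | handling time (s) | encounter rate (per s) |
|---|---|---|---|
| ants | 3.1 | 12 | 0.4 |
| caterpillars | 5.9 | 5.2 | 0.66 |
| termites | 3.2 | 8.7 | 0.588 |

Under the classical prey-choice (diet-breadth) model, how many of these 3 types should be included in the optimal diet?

Rank by E/h (kJ/s): caterpillars 1.13, termites 0.368, ants 0.258. Include each in turn until the next type's E/h falls below the running intake rate.
Rate on top 1: 0.8786. termites: 0.368 < 0.8786 → exclude; stop.
Optimal diet: caterpillars — 1 of 3 types.

1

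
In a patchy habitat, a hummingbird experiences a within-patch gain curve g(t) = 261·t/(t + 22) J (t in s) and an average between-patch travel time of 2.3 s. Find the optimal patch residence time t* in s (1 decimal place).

Maximise g(t)/(T+t): set derivative to zero → g'(t)(T+t) = g(t).
g'(t) = 261·22/(t + 22)². Setting 261·22/(t+22)² = 261t/[(t+22)(2.3+t)] gives 22(2.3+t) = t(t+22), so t² = 22×2.3 = 50.6.
t* = √50.6 = 7.113 s.

7.1 s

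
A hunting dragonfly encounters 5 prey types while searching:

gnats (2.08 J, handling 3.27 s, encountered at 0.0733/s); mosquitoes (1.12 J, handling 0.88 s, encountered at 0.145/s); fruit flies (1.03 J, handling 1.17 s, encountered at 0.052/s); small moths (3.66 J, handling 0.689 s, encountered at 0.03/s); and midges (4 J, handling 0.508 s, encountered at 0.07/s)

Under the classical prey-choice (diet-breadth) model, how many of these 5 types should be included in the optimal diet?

5

E/h in descending order: midges 7.87, small moths 5.31, mosquitoes 1.27, fruit flies 0.88, gnats 0.636 J/s. The optimal diet is the largest prefix of this list for which every included type satisfies E_i/h_i > R on the types above it.
Rate on top 1: 0.2704. small moths: 5.31 > 0.2704 → include.
Rate on top 2: 0.369. mosquitoes: 1.27 > 0.369 → include.
Rate on top 3: 0.4665. fruit flies: 0.88 > 0.4665 → include.
Rate on top 4: 0.4867. gnats: 0.636 > 0.4867 → include.
Optimal diet: midges, small moths, mosquitoes, fruit flies, gnats — 5 of 5 types.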